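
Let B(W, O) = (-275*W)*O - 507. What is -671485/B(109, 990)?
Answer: 671485/29675757 ≈ 0.022627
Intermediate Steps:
B(W, O) = -507 - 275*O*W (B(W, O) = -275*O*W - 507 = -507 - 275*O*W)
-671485/B(109, 990) = -671485/(-507 - 275*990*109) = -671485/(-507 - 29675250) = -671485/(-29675757) = -671485*(-1/29675757) = 671485/29675757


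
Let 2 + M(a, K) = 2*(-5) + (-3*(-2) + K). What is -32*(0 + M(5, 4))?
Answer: 64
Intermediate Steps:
M(a, K) = -6 + K (M(a, K) = -2 + (2*(-5) + (-3*(-2) + K)) = -2 + (-10 + (6 + K)) = -2 + (-4 + K) = -6 + K)
-32*(0 + M(5, 4)) = -32*(0 + (-6 + 4)) = -32*(0 - 2) = -32*(-2) = 64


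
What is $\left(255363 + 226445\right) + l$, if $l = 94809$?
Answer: $576617$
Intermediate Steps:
$\left(255363 + 226445\right) + l = \left(255363 + 226445\right) + 94809 = 481808 + 94809 = 576617$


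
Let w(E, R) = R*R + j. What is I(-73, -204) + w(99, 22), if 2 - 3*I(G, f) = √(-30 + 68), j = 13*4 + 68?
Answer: 1814/3 - √38/3 ≈ 602.61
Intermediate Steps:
j = 120 (j = 52 + 68 = 120)
I(G, f) = ⅔ - √38/3 (I(G, f) = ⅔ - √(-30 + 68)/3 = ⅔ - √38/3)
w(E, R) = 120 + R² (w(E, R) = R*R + 120 = R² + 120 = 120 + R²)
I(-73, -204) + w(99, 22) = (⅔ - √38/3) + (120 + 22²) = (⅔ - √38/3) + (120 + 484) = (⅔ - √38/3) + 604 = 1814/3 - √38/3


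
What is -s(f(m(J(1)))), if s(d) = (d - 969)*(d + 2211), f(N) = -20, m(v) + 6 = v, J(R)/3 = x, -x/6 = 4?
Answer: 2166899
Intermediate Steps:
x = -24 (x = -6*4 = -24)
J(R) = -72 (J(R) = 3*(-24) = -72)
m(v) = -6 + v
s(d) = (-969 + d)*(2211 + d)
-s(f(m(J(1)))) = -(-2142459 + (-20)² + 1242*(-20)) = -(-2142459 + 400 - 24840) = -1*(-2166899) = 2166899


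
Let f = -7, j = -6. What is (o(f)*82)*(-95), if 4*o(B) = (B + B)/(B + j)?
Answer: -27265/13 ≈ -2097.3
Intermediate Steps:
o(B) = B/(2*(-6 + B)) (o(B) = ((B + B)/(B - 6))/4 = ((2*B)/(-6 + B))/4 = (2*B/(-6 + B))/4 = B/(2*(-6 + B)))
(o(f)*82)*(-95) = (((½)*(-7)/(-6 - 7))*82)*(-95) = (((½)*(-7)/(-13))*82)*(-95) = (((½)*(-7)*(-1/13))*82)*(-95) = ((7/26)*82)*(-95) = (287/13)*(-95) = -27265/13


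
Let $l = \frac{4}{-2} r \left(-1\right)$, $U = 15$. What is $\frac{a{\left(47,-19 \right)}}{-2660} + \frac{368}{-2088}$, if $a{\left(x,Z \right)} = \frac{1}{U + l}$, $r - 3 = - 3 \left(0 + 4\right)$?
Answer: $- \frac{122273}{694260} \approx -0.17612$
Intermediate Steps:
$r = -9$ ($r = 3 - 3 \left(0 + 4\right) = 3 - 12 = -9$)
$l = -18$ ($l = \frac{4}{-2} \left(-9\right) \left(-1\right) = 4 \left(- \frac{1}{2}\right) \left(-9\right) \left(-1\right) = \left(-2\right) \left(-9\right) \left(-1\right) = 18 \left(-1\right) = -18$)
$a{\left(x,Z \right)} = - \frac{1}{3}$ ($a{\left(x,Z \right)} = \frac{1}{15 - 18} = \frac{1}{-3} = - \frac{1}{3}$)
$\frac{a{\left(47,-19 \right)}}{-2660} + \frac{368}{-2088} = - \frac{1}{3 \left(-2660\right)} + \frac{368}{-2088} = \left(- \frac{1}{3}\right) \left(- \frac{1}{2660}\right) + 368 \left(- \frac{1}{2088}\right) = \frac{1}{7980} - \frac{46}{261} = - \frac{122273}{694260}$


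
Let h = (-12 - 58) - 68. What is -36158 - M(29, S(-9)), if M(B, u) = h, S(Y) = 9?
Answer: -36020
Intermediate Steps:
h = -138 (h = -70 - 68 = -138)
M(B, u) = -138
-36158 - M(29, S(-9)) = -36158 - 1*(-138) = -36158 + 138 = -36020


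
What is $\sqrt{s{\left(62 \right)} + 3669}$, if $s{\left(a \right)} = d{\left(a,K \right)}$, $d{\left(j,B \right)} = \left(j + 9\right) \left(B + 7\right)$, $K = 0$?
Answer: $\sqrt{4166} \approx 64.545$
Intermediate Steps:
$d{\left(j,B \right)} = \left(7 + B\right) \left(9 + j\right)$ ($d{\left(j,B \right)} = \left(9 + j\right) \left(7 + B\right) = \left(7 + B\right) \left(9 + j\right)$)
$s{\left(a \right)} = 63 + 7 a$ ($s{\left(a \right)} = 63 + 7 a + 9 \cdot 0 + 0 a = 63 + 7 a + 0 + 0 = 63 + 7 a$)
$\sqrt{s{\left(62 \right)} + 3669} = \sqrt{\left(63 + 7 \cdot 62\right) + 3669} = \sqrt{\left(63 + 434\right) + 3669} = \sqrt{497 + 3669} = \sqrt{4166}$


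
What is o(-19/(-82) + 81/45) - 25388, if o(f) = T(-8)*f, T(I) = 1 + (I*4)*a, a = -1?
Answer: -10381591/410 ≈ -25321.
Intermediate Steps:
T(I) = 1 - 4*I (T(I) = 1 + (I*4)*(-1) = 1 + (4*I)*(-1) = 1 - 4*I)
o(f) = 33*f (o(f) = (1 - 4*(-8))*f = (1 + 32)*f = 33*f)
o(-19/(-82) + 81/45) - 25388 = 33*(-19/(-82) + 81/45) - 25388 = 33*(-19*(-1/82) + 81*(1/45)) - 25388 = 33*(19/82 + 9/5) - 25388 = 33*(833/410) - 25388 = 27489/410 - 25388 = -10381591/410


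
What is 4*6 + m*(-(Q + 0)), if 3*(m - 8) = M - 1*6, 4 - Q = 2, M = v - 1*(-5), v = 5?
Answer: 16/3 ≈ 5.3333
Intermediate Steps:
M = 10 (M = 5 - 1*(-5) = 5 + 5 = 10)
Q = 2 (Q = 4 - 1*2 = 4 - 2 = 2)
m = 28/3 (m = 8 + (10 - 1*6)/3 = 8 + (10 - 6)/3 = 8 + (⅓)*4 = 8 + 4/3 = 28/3 ≈ 9.3333)
4*6 + m*(-(Q + 0)) = 4*6 + 28*(-(2 + 0))/3 = 24 + 28*(-1*2)/3 = 24 + (28/3)*(-2) = 24 - 56/3 = 16/3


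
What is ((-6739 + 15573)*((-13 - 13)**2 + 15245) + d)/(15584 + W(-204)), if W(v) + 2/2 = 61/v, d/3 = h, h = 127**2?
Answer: 28701678204/3178871 ≈ 9028.9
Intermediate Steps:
h = 16129
d = 48387 (d = 3*16129 = 48387)
W(v) = -1 + 61/v
((-6739 + 15573)*((-13 - 13)**2 + 15245) + d)/(15584 + W(-204)) = ((-6739 + 15573)*((-13 - 13)**2 + 15245) + 48387)/(15584 + (61 - 1*(-204))/(-204)) = (8834*((-26)**2 + 15245) + 48387)/(15584 - (61 + 204)/204) = (8834*(676 + 15245) + 48387)/(15584 - 1/204*265) = (8834*15921 + 48387)/(15584 - 265/204) = (140646114 + 48387)/(3178871/204) = 140694501*(204/3178871) = 28701678204/3178871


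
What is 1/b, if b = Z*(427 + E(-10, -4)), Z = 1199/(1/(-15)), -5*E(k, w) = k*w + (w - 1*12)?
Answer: -1/7593267 ≈ -1.3170e-7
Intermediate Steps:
E(k, w) = 12/5 - w/5 - k*w/5 (E(k, w) = -(k*w + (w - 1*12))/5 = -(k*w + (w - 12))/5 = -(k*w + (-12 + w))/5 = -(-12 + w + k*w)/5 = 12/5 - w/5 - k*w/5)
Z = -17985 (Z = 1199/(-1/15) = 1199*(-15) = -17985)
b = -7593267 (b = -17985*(427 + (12/5 - ⅕*(-4) - ⅕*(-10)*(-4))) = -17985*(427 + (12/5 + ⅘ - 8)) = -17985*(427 - 24/5) = -17985*2111/5 = -7593267)
1/b = 1/(-7593267) = -1/7593267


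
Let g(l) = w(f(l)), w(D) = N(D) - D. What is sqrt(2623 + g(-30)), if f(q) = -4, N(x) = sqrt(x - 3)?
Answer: sqrt(2627 + I*sqrt(7)) ≈ 51.254 + 0.0258*I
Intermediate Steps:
N(x) = sqrt(-3 + x)
w(D) = sqrt(-3 + D) - D
g(l) = 4 + I*sqrt(7) (g(l) = sqrt(-3 - 4) - 1*(-4) = sqrt(-7) + 4 = I*sqrt(7) + 4 = 4 + I*sqrt(7))
sqrt(2623 + g(-30)) = sqrt(2623 + (4 + I*sqrt(7))) = sqrt(2627 + I*sqrt(7))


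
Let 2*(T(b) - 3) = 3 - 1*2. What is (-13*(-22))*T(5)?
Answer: 1001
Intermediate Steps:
T(b) = 7/2 (T(b) = 3 + (3 - 1*2)/2 = 3 + (3 - 2)/2 = 3 + (½)*1 = 3 + ½ = 7/2)
(-13*(-22))*T(5) = -13*(-22)*(7/2) = 286*(7/2) = 1001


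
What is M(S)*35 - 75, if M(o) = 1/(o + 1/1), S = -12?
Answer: -860/11 ≈ -78.182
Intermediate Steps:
M(o) = 1/(1 + o) (M(o) = 1/(o + 1) = 1/(1 + o))
M(S)*35 - 75 = 35/(1 - 12) - 75 = 35/(-11) - 75 = -1/11*35 - 75 = -35/11 - 75 = -860/11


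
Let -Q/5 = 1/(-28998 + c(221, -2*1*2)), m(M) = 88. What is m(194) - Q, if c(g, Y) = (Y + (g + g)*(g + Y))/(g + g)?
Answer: 559731959/6360603 ≈ 88.000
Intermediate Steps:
c(g, Y) = (Y + 2*g*(Y + g))/(2*g) (c(g, Y) = (Y + (2*g)*(Y + g))/((2*g)) = (Y + 2*g*(Y + g))*(1/(2*g)) = (Y + 2*g*(Y + g))/(2*g))
Q = 1105/6360603 (Q = -5/(-28998 + (-2*1*2 + 221 + (½)*(-2*1*2)/221)) = -5/(-28998 + (-2*2 + 221 + (½)*(-2*2)*(1/221))) = -5/(-28998 + (-4 + 221 + (½)*(-4)*(1/221))) = -5/(-28998 + (-4 + 221 - 2/221)) = -5/(-28998 + 47955/221) = -5/(-6360603/221) = -5*(-221/6360603) = 1105/6360603 ≈ 0.00017373)
m(194) - Q = 88 - 1*1105/6360603 = 88 - 1105/6360603 = 559731959/6360603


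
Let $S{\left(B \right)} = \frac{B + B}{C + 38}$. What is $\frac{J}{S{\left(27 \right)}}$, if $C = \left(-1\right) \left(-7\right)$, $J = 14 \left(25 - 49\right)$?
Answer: $-280$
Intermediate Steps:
$J = -336$ ($J = 14 \left(-24\right) = -336$)
$C = 7$
$S{\left(B \right)} = \frac{2 B}{45}$ ($S{\left(B \right)} = \frac{B + B}{7 + 38} = \frac{2 B}{45}$)
$\frac{J}{S{\left(27 \right)}} = - \frac{336}{\frac{2}{45} \cdot 27} = - \frac{336}{\frac{6}{5}} = \left(-336\right) \frac{5}{6} = -280$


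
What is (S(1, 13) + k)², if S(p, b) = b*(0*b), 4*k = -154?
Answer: 5929/4 ≈ 1482.3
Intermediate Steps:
k = -77/2 (k = (¼)*(-154) = -77/2 ≈ -38.500)
S(p, b) = 0 (S(p, b) = b*0 = 0)
(S(1, 13) + k)² = (0 - 77/2)² = (-77/2)² = 5929/4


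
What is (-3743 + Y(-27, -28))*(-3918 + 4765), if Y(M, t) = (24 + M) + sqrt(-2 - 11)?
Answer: -3172862 + 847*I*sqrt(13) ≈ -3.1729e+6 + 3053.9*I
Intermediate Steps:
Y(M, t) = 24 + M + I*sqrt(13) (Y(M, t) = (24 + M) + sqrt(-13) = (24 + M) + I*sqrt(13) = 24 + M + I*sqrt(13))
(-3743 + Y(-27, -28))*(-3918 + 4765) = (-3743 + (24 - 27 + I*sqrt(13)))*(-3918 + 4765) = (-3743 + (-3 + I*sqrt(13)))*847 = (-3746 + I*sqrt(13))*847 = -3172862 + 847*I*sqrt(13)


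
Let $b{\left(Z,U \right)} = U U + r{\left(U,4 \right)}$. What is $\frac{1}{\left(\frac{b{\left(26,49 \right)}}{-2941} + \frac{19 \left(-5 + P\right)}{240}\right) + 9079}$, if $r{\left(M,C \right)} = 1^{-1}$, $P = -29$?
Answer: $\frac{352920}{3202922497} \approx 0.00011019$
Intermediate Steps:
$r{\left(M,C \right)} = 1$
$b{\left(Z,U \right)} = 1 + U^{2}$ ($b{\left(Z,U \right)} = U U + 1 = U^{2} + 1 = 1 + U^{2}$)
$\frac{1}{\left(\frac{b{\left(26,49 \right)}}{-2941} + \frac{19 \left(-5 + P\right)}{240}\right) + 9079} = \frac{1}{\left(\frac{1 + 49^{2}}{-2941} + \frac{19 \left(-5 - 29\right)}{240}\right) + 9079} = \frac{1}{\left(\left(1 + 2401\right) \left(- \frac{1}{2941}\right) + 19 \left(-34\right) \frac{1}{240}\right) + 9079} = \frac{1}{\left(2402 \left(- \frac{1}{2941}\right) - \frac{323}{120}\right) + 9079} = \frac{1}{\left(- \frac{2402}{2941} - \frac{323}{120}\right) + 9079} = \frac{1}{- \frac{1238183}{352920} + 9079} = \frac{1}{\frac{3202922497}{352920}} = \frac{352920}{3202922497}$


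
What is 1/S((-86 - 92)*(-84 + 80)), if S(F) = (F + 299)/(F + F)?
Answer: 1424/1011 ≈ 1.4085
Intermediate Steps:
S(F) = (299 + F)/(2*F) (S(F) = (299 + F)/((2*F)) = (299 + F)*(1/(2*F)) = (299 + F)/(2*F))
1/S((-86 - 92)*(-84 + 80)) = 1/((299 + (-86 - 92)*(-84 + 80))/(2*(((-86 - 92)*(-84 + 80))))) = 1/((299 - 178*(-4))/(2*((-178*(-4))))) = 1/((1/2)*(299 + 712)/712) = 1/((1/2)*(1/712)*1011) = 1/(1011/1424) = 1424/1011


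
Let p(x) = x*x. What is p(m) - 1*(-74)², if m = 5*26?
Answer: 11424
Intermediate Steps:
m = 130
p(x) = x²
p(m) - 1*(-74)² = 130² - 1*(-74)² = 16900 - 1*5476 = 16900 - 5476 = 11424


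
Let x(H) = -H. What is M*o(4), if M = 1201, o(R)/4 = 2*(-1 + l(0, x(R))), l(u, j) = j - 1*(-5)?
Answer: 0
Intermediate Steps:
l(u, j) = 5 + j (l(u, j) = j + 5 = 5 + j)
o(R) = 32 - 8*R (o(R) = 4*(2*(-1 + (5 - R))) = 4*(2*(4 - R)) = 4*(8 - 2*R) = 32 - 8*R)
M*o(4) = 1201*(32 - 8*4) = 1201*(32 - 32) = 1201*0 = 0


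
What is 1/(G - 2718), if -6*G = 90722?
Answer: -3/53515 ≈ -5.6059e-5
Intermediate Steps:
G = -45361/3 (G = -1/6*90722 = -45361/3 ≈ -15120.)
1/(G - 2718) = 1/(-45361/3 - 2718) = 1/(-53515/3) = -3/53515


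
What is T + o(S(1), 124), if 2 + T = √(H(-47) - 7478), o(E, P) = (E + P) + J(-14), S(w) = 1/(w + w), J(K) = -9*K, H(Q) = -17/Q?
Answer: 497/2 + I*√16518103/47 ≈ 248.5 + 86.473*I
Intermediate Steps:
S(w) = 1/(2*w)
o(E, P) = 126 + E + P (o(E, P) = (E + P) - 9*(-14) = (E + P) + 126 = 126 + E + P)
T = -2 + I*√16518103/47 (T = -2 + √(-17/(-47) - 7478) = -2 + √(-17*(-1/47) - 7478) = -2 + √(17/47 - 7478) = -2 + √(-351449/47) = -2 + I*√16518103/47 ≈ -2.0 + 86.473*I)
T + o(S(1), 124) = (-2 + I*√16518103/47) + (126 + (½)/1 + 124) = (-2 + I*√16518103/47) + (126 + (½)*1 + 124) = (-2 + I*√16518103/47) + (126 + ½ + 124) = (-2 + I*√16518103/47) + 501/2 = 497/2 + I*√16518103/47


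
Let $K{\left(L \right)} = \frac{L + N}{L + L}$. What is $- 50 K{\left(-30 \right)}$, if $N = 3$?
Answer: $- \frac{45}{2} \approx -22.5$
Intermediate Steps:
$K{\left(L \right)} = \frac{3 + L}{2 L}$ ($K{\left(L \right)} = \frac{L + 3}{L + L} = \frac{3 + L}{2 L}$)
$- 50 K{\left(-30 \right)} = - 50 \frac{3 - 30}{2 \left(-30\right)} = - 50 \cdot \frac{1}{2} \left(- \frac{1}{30}\right) \left(-27\right) = \left(-50\right) \frac{9}{20} = - \frac{45}{2}$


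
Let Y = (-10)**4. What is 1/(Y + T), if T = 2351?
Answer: 1/12351 ≈ 8.0965e-5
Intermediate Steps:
Y = 10000
1/(Y + T) = 1/(10000 + 2351) = 1/12351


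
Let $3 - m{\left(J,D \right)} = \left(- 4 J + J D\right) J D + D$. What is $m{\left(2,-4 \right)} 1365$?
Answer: $-165165$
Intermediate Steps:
$m{\left(J,D \right)} = 3 - D - D J \left(- 4 J + D J\right)$ ($m{\left(J,D \right)} = 3 - \left(\left(- 4 J + J D\right) J D + D\right) = 3 - \left(\left(- 4 J + D J\right) J D + D\right) = 3 - \left(J \left(- 4 J + D J\right) D + D\right) = 3 - \left(D J \left(- 4 J + D J\right) + D\right) = 3 - \left(D + D J \left(- 4 J + D J\right)\right) = 3 - D - D J \left(- 4 J + D J\right)$)
$m{\left(2,-4 \right)} 1365 = \left(3 - -4 - \left(-4\right)^{2} \cdot 2^{2} + 4 \left(-4\right) 2^{2}\right) 1365 = \left(3 + 4 - 16 \cdot 4 + 4 \left(-4\right) 4\right) 1365 = \left(3 + 4 - 64 - 64\right) 1365 = \left(-121\right) 1365 = -165165$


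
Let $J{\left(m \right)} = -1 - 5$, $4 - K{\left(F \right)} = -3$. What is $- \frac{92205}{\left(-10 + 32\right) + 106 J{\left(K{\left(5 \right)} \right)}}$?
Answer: $\frac{92205}{614} \approx 150.17$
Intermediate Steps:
$K{\left(F \right)} = 7$ ($K{\left(F \right)} = 4 - -3 = 4 + 3 = 7$)
$J{\left(m \right)} = -6$
$- \frac{92205}{\left(-10 + 32\right) + 106 J{\left(K{\left(5 \right)} \right)}} = - \frac{92205}{\left(-10 + 32\right) + 106 \left(-6\right)} = - \frac{92205}{22 - 636} = - \frac{92205}{-614} = \left(-92205\right) \left(- \frac{1}{614}\right) = \frac{92205}{614}$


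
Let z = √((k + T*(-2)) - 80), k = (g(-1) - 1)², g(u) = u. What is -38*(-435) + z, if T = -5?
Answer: 16530 + I*√66 ≈ 16530.0 + 8.124*I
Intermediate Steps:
k = 4 (k = (-1 - 1)² = (-2)² = 4)
z = I*√66 (z = √((4 - 5*(-2)) - 80) = √((4 + 10) - 80) = √(14 - 80) = √(-66) = I*√66 ≈ 8.124*I)
-38*(-435) + z = -38*(-435) + I*√66 = 16530 + I*√66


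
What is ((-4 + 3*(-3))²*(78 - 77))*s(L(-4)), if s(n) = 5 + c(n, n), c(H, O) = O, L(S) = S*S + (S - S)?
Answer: 3549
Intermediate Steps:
L(S) = S² (L(S) = S² + 0 = S²)
s(n) = 5 + n
((-4 + 3*(-3))²*(78 - 77))*s(L(-4)) = ((-4 + 3*(-3))²*(78 - 77))*(5 + (-4)²) = ((-4 - 9)²*1)*(5 + 16) = ((-13)²*1)*21 = (169*1)*21 = 169*21 = 3549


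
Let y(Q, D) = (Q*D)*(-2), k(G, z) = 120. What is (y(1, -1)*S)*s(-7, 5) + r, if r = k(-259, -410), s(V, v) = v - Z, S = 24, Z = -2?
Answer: 456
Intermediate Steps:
s(V, v) = 2 + v (s(V, v) = v - 1*(-2) = v + 2 = 2 + v)
y(Q, D) = -2*D*Q (y(Q, D) = (D*Q)*(-2) = -2*D*Q)
r = 120
(y(1, -1)*S)*s(-7, 5) + r = (-2*(-1)*1*24)*(2 + 5) + 120 = (2*24)*7 + 120 = 48*7 + 120 = 336 + 120 = 456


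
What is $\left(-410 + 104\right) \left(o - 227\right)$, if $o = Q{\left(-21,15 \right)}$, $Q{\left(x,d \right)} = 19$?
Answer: $63648$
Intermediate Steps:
$o = 19$
$\left(-410 + 104\right) \left(o - 227\right) = \left(-410 + 104\right) \left(19 - 227\right) = \left(-306\right) \left(-208\right) = 63648$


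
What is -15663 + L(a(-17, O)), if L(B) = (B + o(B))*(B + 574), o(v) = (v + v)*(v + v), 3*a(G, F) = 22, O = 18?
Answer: 3068587/27 ≈ 1.1365e+5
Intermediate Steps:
a(G, F) = 22/3 (a(G, F) = (1/3)*22 = 22/3)
o(v) = 4*v**2 (o(v) = (2*v)*(2*v) = 4*v**2)
L(B) = (574 + B)*(B + 4*B**2) (L(B) = (B + 4*B**2)*(B + 574) = (B + 4*B**2)*(574 + B) = (574 + B)*(B + 4*B**2))
-15663 + L(a(-17, O)) = -15663 + 22*(574 + 4*(22/3)**2 + 2297*(22/3))/3 = -15663 + 22*(574 + 4*(484/9) + 50534/3)/3 = -15663 + 22*(574 + 1936/9 + 50534/3)/3 = -15663 + (22/3)*(158704/9) = -15663 + 3491488/27 = 3068587/27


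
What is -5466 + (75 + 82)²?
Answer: 19183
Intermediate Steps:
-5466 + (75 + 82)² = -5466 + 157² = -5466 + 24649 = 19183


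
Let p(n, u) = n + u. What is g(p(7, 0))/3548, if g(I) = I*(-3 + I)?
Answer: 7/887 ≈ 0.0078918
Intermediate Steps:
g(p(7, 0))/3548 = ((7 + 0)*(-3 + (7 + 0)))/3548 = (7*(-3 + 7))*(1/3548) = (7*4)*(1/3548) = 28*(1/3548) = 7/887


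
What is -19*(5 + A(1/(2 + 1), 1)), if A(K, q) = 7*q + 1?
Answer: -247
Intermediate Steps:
A(K, q) = 1 + 7*q
-19*(5 + A(1/(2 + 1), 1)) = -19*(5 + (1 + 7*1)) = -19*(5 + (1 + 7)) = -19*(5 + 8) = -19*13 = -247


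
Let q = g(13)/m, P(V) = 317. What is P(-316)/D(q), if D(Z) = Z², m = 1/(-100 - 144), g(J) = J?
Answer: 317/10061584 ≈ 3.1506e-5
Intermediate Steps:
m = -1/244 (m = 1/(-244) = -1/244 ≈ -0.0040984)
q = -3172 (q = 13/(-1/244) = 13*(-244) = -3172)
P(-316)/D(q) = 317/((-3172)²) = 317/10061584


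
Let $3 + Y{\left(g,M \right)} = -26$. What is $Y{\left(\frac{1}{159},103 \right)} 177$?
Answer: $-5133$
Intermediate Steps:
$Y{\left(g,M \right)} = -29$ ($Y{\left(g,M \right)} = -3 - 26 = -29$)
$Y{\left(\frac{1}{159},103 \right)} 177 = \left(-29\right) 177 = -5133$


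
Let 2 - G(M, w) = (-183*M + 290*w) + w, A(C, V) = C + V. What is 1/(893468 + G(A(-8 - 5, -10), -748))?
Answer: 1/1106929 ≈ 9.0340e-7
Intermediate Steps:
G(M, w) = 2 - 291*w + 183*M (G(M, w) = 2 - ((-183*M + 290*w) + w) = 2 - (-183*M + 291*w) = 2 + (-291*w + 183*M) = 2 - 291*w + 183*M)
1/(893468 + G(A(-8 - 5, -10), -748)) = 1/(893468 + (2 - 291*(-748) + 183*((-8 - 5) - 10))) = 1/(893468 + (2 + 217668 + 183*(-13 - 10))) = 1/(893468 + (2 + 217668 + 183*(-23))) = 1/(893468 + (2 + 217668 - 4209)) = 1/(893468 + 213461) = 1/1106929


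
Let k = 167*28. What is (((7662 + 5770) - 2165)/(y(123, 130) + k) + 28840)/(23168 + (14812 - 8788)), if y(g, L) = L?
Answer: 138616307/140296752 ≈ 0.98802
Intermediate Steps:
k = 4676
(((7662 + 5770) - 2165)/(y(123, 130) + k) + 28840)/(23168 + (14812 - 8788)) = (((7662 + 5770) - 2165)/(130 + 4676) + 28840)/(23168 + (14812 - 8788)) = ((13432 - 2165)/4806 + 28840)/(23168 + 6024) = (11267*(1/4806) + 28840)/29192 = (11267/4806 + 28840)*(1/29192) = (138616307/4806)*(1/29192) = 138616307/140296752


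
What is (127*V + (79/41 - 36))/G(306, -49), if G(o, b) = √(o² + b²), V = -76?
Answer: -397129*√96037/3937517 ≈ -31.256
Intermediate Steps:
G(o, b) = √(b² + o²)
(127*V + (79/41 - 36))/G(306, -49) = (127*(-76) + (79/41 - 36))/(√((-49)² + 306²)) = (-9652 + (79*(1/41) - 36))/(√(2401 + 93636)) = (-9652 + (79/41 - 36))/(√96037) = (-9652 - 1397/41)*(√96037/96037) = -397129*√96037/3937517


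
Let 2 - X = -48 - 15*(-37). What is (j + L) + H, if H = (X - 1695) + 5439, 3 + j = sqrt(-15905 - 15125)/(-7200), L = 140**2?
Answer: 22836 - I*sqrt(31030)/7200 ≈ 22836.0 - 0.024466*I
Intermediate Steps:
X = -505 (X = 2 - (-48 - 15*(-37)) = 2 - (-48 + 555) = 2 - 1*507 = 2 - 507 = -505)
L = 19600
j = -3 - I*sqrt(31030)/7200 (j = -3 + sqrt(-15905 - 15125)/(-7200) = -3 + sqrt(-31030)*(-1/7200) = -3 + (I*sqrt(31030))*(-1/7200) = -3 - I*sqrt(31030)/7200 ≈ -3.0 - 0.024466*I)
H = 3239 (H = (-505 - 1695) + 5439 = -2200 + 5439 = 3239)
(j + L) + H = ((-3 - I*sqrt(31030)/7200) + 19600) + 3239 = (19597 - I*sqrt(31030)/7200) + 3239 = 22836 - I*sqrt(31030)/7200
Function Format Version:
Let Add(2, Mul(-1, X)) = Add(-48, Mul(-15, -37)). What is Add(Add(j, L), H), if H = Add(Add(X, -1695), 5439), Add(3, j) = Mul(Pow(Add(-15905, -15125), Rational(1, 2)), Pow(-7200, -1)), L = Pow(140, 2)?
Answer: Add(22836, Mul(Rational(-1, 7200), I, Pow(31030, Rational(1, 2)))) ≈ Add(22836., Mul(-0.024466, I))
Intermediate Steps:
X = -505 (X = Add(2, Mul(-1, Add(-48, Mul(-15, -37)))) = Add(2, Mul(-1, Add(-48, 555))) = Add(2, Mul(-1, 507)) = Add(2, -507) = -505)
L = 19600
j = Add(-3, Mul(Rational(-1, 7200), I, Pow(31030, Rational(1, 2)))) (j = Add(-3, Mul(Pow(Add(-15905, -15125), Rational(1, 2)), Pow(-7200, -1))) = Add(-3, Mul(Pow(-31030, Rational(1, 2)), Rational(-1, 7200))) = Add(-3, Mul(Mul(I, Pow(31030, Rational(1, 2))), Rational(-1, 7200))) = Add(-3, Mul(Rational(-1, 7200), I, Pow(31030, Rational(1, 2)))) ≈ Add(-3.0000, Mul(-0.024466, I)))
H = 3239 (H = Add(Add(-505, -1695), 5439) = Add(-2200, 5439) = 3239)
Add(Add(j, L), H) = Add(Add(Add(-3, Mul(Rational(-1, 7200), I, Pow(31030, Rational(1, 2)))), 19600), 3239) = Add(Add(19597, Mul(Rational(-1, 7200), I, Pow(31030, Rational(1, 2)))), 3239) = Add(22836, Mul(Rational(-1, 7200), I, Pow(31030, Rational(1, 2))))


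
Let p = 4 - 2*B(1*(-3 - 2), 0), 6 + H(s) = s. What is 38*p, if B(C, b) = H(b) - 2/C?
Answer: 2888/5 ≈ 577.60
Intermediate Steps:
H(s) = -6 + s
B(C, b) = -6 + b - 2/C (B(C, b) = (-6 + b) - 2/C = -6 + b - 2/C)
p = 76/5 (p = 4 - 2*(-6 + 0 - 2/(-3 - 2)) = 4 - 2*(-6 + 0 - 2/(1*(-5))) = 4 - 2*(-6 + 0 - 2/(-5)) = 4 - 2*(-6 + 0 - 2*(-⅕)) = 4 - 2*(-6 + 0 + ⅖) = 4 - 2*(-28/5) = 4 + 56/5 = 76/5 ≈ 15.200)
38*p = 38*(76/5) = 2888/5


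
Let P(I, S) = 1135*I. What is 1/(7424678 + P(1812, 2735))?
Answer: 1/9481298 ≈ 1.0547e-7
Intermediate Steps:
1/(7424678 + P(1812, 2735)) = 1/(7424678 + 1135*1812) = 1/(7424678 + 2056620) = 1/9481298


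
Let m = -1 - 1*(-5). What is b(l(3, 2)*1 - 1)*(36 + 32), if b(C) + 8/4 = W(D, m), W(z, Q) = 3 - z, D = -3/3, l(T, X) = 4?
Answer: 136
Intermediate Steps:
m = 4 (m = -1 + 5 = 4)
D = -1 (D = -3*⅓ = -1)
b(C) = 2 (b(C) = -2 + (3 - 1*(-1)) = -2 + (3 + 1) = -2 + 4 = 2)
b(l(3, 2)*1 - 1)*(36 + 32) = 2*(36 + 32) = 2*68 = 136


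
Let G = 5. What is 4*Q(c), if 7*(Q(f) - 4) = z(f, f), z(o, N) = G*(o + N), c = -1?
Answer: 72/7 ≈ 10.286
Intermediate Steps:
z(o, N) = 5*N + 5*o (z(o, N) = 5*(o + N) = 5*(N + o) = 5*N + 5*o)
Q(f) = 4 + 10*f/7 (Q(f) = 4 + (5*f + 5*f)/7 = 4 + (10*f)/7 = 4 + 10*f/7)
4*Q(c) = 4*(4 + (10/7)*(-1)) = 4*(4 - 10/7) = 4*(18/7) = 72/7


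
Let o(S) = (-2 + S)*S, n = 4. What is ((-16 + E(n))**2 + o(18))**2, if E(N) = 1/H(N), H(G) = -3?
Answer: 24930049/81 ≈ 3.0778e+5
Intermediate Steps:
E(N) = -1/3 (E(N) = 1/(-3) = -1/3)
o(S) = S*(-2 + S)
((-16 + E(n))**2 + o(18))**2 = ((-16 - 1/3)**2 + 18*(-2 + 18))**2 = ((-49/3)**2 + 18*16)**2 = (2401/9 + 288)**2 = (4993/9)**2 = 24930049/81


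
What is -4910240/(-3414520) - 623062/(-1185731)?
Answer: 198742036142/101217555353 ≈ 1.9635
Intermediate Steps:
-4910240/(-3414520) - 623062/(-1185731) = -4910240*(-1/3414520) - 623062*(-1/1185731) = 122756/85363 + 623062/1185731 = 198742036142/101217555353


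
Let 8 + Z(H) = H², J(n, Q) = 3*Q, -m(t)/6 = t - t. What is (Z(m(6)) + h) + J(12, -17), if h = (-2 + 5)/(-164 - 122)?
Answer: -16877/286 ≈ -59.010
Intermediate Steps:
m(t) = 0 (m(t) = -6*(t - t) = -6*0 = 0)
h = -3/286 (h = 3/(-286) = 3*(-1/286) = -3/286 ≈ -0.010490)
Z(H) = -8 + H²
(Z(m(6)) + h) + J(12, -17) = ((-8 + 0²) - 3/286) + 3*(-17) = ((-8 + 0) - 3/286) - 51 = (-8 - 3/286) - 51 = -2291/286 - 51 = -16877/286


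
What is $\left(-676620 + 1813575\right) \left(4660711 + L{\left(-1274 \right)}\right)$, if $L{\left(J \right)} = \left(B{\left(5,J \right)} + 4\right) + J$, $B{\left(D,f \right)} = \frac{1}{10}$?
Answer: $\frac{10595149711701}{2} \approx 5.2976 \cdot 10^{12}$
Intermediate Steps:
$B{\left(D,f \right)} = \frac{1}{10}$
$L{\left(J \right)} = \frac{41}{10} + J$ ($L{\left(J \right)} = \left(\frac{1}{10} + 4\right) + J = \frac{41}{10} + J$)
$\left(-676620 + 1813575\right) \left(4660711 + L{\left(-1274 \right)}\right) = \left(-676620 + 1813575\right) \left(4660711 + \left(\frac{41}{10} - 1274\right)\right) = 1136955 \left(4660711 - \frac{12699}{10}\right) = 1136955 \cdot \frac{46594411}{10} = \frac{10595149711701}{2}$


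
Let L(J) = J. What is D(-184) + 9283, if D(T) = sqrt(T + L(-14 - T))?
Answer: 9283 + I*sqrt(14) ≈ 9283.0 + 3.7417*I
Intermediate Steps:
D(T) = I*sqrt(14) (D(T) = sqrt(T + (-14 - T)) = sqrt(-14) = I*sqrt(14))
D(-184) + 9283 = I*sqrt(14) + 9283 = 9283 + I*sqrt(14)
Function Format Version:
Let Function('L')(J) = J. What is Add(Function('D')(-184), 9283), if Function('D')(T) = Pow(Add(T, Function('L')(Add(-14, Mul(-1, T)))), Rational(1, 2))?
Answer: Add(9283, Mul(I, Pow(14, Rational(1, 2)))) ≈ Add(9283.0, Mul(3.7417, I))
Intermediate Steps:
Function('D')(T) = Mul(I, Pow(14, Rational(1, 2))) (Function('D')(T) = Pow(Add(T, Add(-14, Mul(-1, T))), Rational(1, 2)) = Pow(-14, Rational(1, 2)) = Mul(I, Pow(14, Rational(1, 2))))
Add(Function('D')(-184), 9283) = Add(Mul(I, Pow(14, Rational(1, 2))), 9283) = Add(9283, Mul(I, Pow(14, Rational(1, 2))))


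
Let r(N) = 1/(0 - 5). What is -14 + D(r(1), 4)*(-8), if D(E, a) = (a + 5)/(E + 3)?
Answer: -278/7 ≈ -39.714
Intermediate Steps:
r(N) = -1/5 (r(N) = 1/(-5) = -1/5)
D(E, a) = (5 + a)/(3 + E)
-14 + D(r(1), 4)*(-8) = -14 + ((5 + 4)/(3 - 1/5))*(-8) = -14 + (9/(14/5))*(-8) = -14 + ((5/14)*9)*(-8) = -14 + (45/14)*(-8) = -14 - 180/7 = -278/7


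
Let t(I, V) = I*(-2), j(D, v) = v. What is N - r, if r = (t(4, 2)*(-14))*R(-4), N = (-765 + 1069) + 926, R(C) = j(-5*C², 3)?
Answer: 894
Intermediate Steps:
R(C) = 3
N = 1230 (N = 304 + 926 = 1230)
t(I, V) = -2*I
r = 336 (r = (-2*4*(-14))*3 = -8*(-14)*3 = 112*3 = 336)
N - r = 1230 - 1*336 = 1230 - 336 = 894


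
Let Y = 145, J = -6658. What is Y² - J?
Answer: 27683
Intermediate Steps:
Y² - J = 145² - 1*(-6658) = 21025 + 6658 = 27683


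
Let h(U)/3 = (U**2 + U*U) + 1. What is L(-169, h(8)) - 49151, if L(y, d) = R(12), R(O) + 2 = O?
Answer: -49141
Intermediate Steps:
h(U) = 3 + 6*U**2 (h(U) = 3*((U**2 + U*U) + 1) = 3*((U**2 + U**2) + 1) = 3*(2*U**2 + 1) = 3*(1 + 2*U**2) = 3 + 6*U**2)
R(O) = -2 + O
L(y, d) = 10 (L(y, d) = -2 + 12 = 10)
L(-169, h(8)) - 49151 = 10 - 49151 = -49141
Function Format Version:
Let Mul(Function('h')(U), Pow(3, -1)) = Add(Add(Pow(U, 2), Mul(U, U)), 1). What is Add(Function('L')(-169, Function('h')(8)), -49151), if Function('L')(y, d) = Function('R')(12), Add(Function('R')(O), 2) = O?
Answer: -49141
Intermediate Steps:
Function('h')(U) = Add(3, Mul(6, Pow(U, 2))) (Function('h')(U) = Mul(3, Add(Add(Pow(U, 2), Mul(U, U)), 1)) = Mul(3, Add(Add(Pow(U, 2), Pow(U, 2)), 1)) = Mul(3, Add(Mul(2, Pow(U, 2)), 1)) = Mul(3, Add(1, Mul(2, Pow(U, 2)))) = Add(3, Mul(6, Pow(U, 2))))
Function('R')(O) = Add(-2, O)
Function('L')(y, d) = 10 (Function('L')(y, d) = Add(-2, 12) = 10)
Add(Function('L')(-169, Function('h')(8)), -49151) = Add(10, -49151) = -49141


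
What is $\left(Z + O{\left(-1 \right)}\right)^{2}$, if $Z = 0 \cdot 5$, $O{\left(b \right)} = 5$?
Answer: $25$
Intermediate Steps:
$Z = 0$
$\left(Z + O{\left(-1 \right)}\right)^{2} = \left(0 + 5\right)^{2} = 5^{2} = 25$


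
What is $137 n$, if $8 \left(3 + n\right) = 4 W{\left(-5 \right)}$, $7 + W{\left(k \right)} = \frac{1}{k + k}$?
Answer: $- \frac{17947}{20} \approx -897.35$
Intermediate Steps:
$W{\left(k \right)} = -7 + \frac{1}{2 k}$ ($W{\left(k \right)} = -7 + \frac{1}{k + k} = -7 + \frac{1}{2 k}$)
$n = - \frac{131}{20}$ ($n = -3 + \frac{4 \left(-7 + \frac{1}{2 \left(-5\right)}\right)}{8} = -3 + \frac{4 \left(-7 + \frac{1}{2} \left(- \frac{1}{5}\right)\right)}{8} = -3 + \frac{4 \left(-7 - \frac{1}{10}\right)}{8} = -3 + \frac{4 \left(- \frac{71}{10}\right)}{8} = -3 + \frac{1}{8} \left(- \frac{142}{5}\right) = -3 - \frac{71}{20} = - \frac{131}{20} \approx -6.55$)
$137 n = 137 \left(- \frac{131}{20}\right) = - \frac{17947}{20}$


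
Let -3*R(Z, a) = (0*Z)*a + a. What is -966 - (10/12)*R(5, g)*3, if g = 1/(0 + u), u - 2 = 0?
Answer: -11587/12 ≈ -965.58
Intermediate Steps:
u = 2 (u = 2 + 0 = 2)
g = 1/2 (g = 1/(0 + 2) = 1/2 ≈ 0.50000)
R(Z, a) = -a/3 (R(Z, a) = -((0*Z)*a + a)/3 = -(0*a + a)/3 = -(0 + a)/3 = -a/3)
-966 - (10/12)*R(5, g)*3 = -966 - (10/12)*(-1/3*1/2)*3 = -966 - (10*(1/12))*(-1/6)*3 = -966 - (5/6)*(-1/6)*3 = -966 - (-5)*3/36 = -966 - 1*(-5/12) = -966 + 5/12 = -11587/12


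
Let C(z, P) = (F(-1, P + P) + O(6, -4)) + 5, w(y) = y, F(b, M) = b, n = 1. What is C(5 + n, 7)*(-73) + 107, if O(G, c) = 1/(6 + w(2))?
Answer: -1553/8 ≈ -194.13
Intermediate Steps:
O(G, c) = ⅛ (O(G, c) = 1/(6 + 2) = 1/8 = ⅛)
C(z, P) = 33/8 (C(z, P) = (-1 + ⅛) + 5 = -7/8 + 5 = 33/8)
C(5 + n, 7)*(-73) + 107 = (33/8)*(-73) + 107 = -2409/8 + 107 = -1553/8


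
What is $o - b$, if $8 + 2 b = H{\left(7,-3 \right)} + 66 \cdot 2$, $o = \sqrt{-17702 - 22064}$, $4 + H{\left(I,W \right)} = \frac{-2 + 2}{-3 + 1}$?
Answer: $-60 + i \sqrt{39766} \approx -60.0 + 199.41 i$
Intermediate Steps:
$H{\left(I,W \right)} = -4$ ($H{\left(I,W \right)} = -4 + \frac{-2 + 2}{-3 + 1} = -4 + \frac{0}{-2} = -4 + 0 \left(- \frac{1}{2}\right) = -4 + 0 = -4$)
$o = i \sqrt{39766}$ ($o = \sqrt{-39766} = i \sqrt{39766} \approx 199.41 i$)
$b = 60$ ($b = -4 + \frac{-4 + 66 \cdot 2}{2} = -4 + \frac{-4 + 132}{2} = -4 + \frac{1}{2} \cdot 128 = -4 + 64 = 60$)
$o - b = i \sqrt{39766} - 60 = -60 + i \sqrt{39766}$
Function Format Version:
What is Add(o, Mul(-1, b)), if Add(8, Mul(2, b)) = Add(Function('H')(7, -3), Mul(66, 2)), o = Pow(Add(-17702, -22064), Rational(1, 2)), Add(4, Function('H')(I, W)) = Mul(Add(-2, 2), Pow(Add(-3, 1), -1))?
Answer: Add(-60, Mul(I, Pow(39766, Rational(1, 2)))) ≈ Add(-60.000, Mul(199.41, I))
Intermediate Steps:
Function('H')(I, W) = -4 (Function('H')(I, W) = Add(-4, Mul(Add(-2, 2), Pow(Add(-3, 1), -1))) = Add(-4, Mul(0, Pow(-2, -1))) = Add(-4, Mul(0, Rational(-1, 2))) = Add(-4, 0) = -4)
o = Mul(I, Pow(39766, Rational(1, 2))) (o = Pow(-39766, Rational(1, 2)) = Mul(I, Pow(39766, Rational(1, 2))) ≈ Mul(199.41, I))
b = 60 (b = Add(-4, Mul(Rational(1, 2), Add(-4, Mul(66, 2)))) = Add(-4, Mul(Rational(1, 2), Add(-4, 132))) = Add(-4, Mul(Rational(1, 2), 128)) = Add(-4, 64) = 60)
Add(o, Mul(-1, b)) = Add(Mul(I, Pow(39766, Rational(1, 2))), Mul(-1, 60)) = Add(Mul(I, Pow(39766, Rational(1, 2))), -60) = Add(-60, Mul(I, Pow(39766, Rational(1, 2))))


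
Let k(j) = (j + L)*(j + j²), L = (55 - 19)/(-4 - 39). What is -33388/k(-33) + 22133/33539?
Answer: 1867234489/1171181880 ≈ 1.5943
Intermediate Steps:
L = -36/43 (L = 36/(-43) = 36*(-1/43) = -36/43 ≈ -0.83721)
k(j) = (-36/43 + j)*(j + j²) (k(j) = (j - 36/43)*(j + j²) = (-36/43 + j)*(j + j²))
-33388/k(-33) + 22133/33539 = -33388*(-43/(33*(-36 + 7*(-33) + 43*(-33)²))) + 22133/33539 = -33388*(-43/(33*(-36 - 231 + 43*1089))) + 22133*(1/33539) = -33388*(-43/(33*(-36 - 231 + 46827))) + 22133/33539 = -33388/((1/43)*(-33)*46560) + 22133/33539 = -33388/(-1536480/43) + 22133/33539 = -33388*(-43/1536480) + 22133/33539 = 358921/384120 + 22133/33539 = 1867234489/1171181880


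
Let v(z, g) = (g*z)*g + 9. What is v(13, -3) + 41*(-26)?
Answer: -940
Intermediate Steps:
v(z, g) = 9 + z*g² (v(z, g) = z*g² + 9 = 9 + z*g²)
v(13, -3) + 41*(-26) = (9 + 13*(-3)²) + 41*(-26) = (9 + 13*9) - 1066 = (9 + 117) - 1066 = 126 - 1066 = -940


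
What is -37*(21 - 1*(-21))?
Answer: -1554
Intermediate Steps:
-37*(21 - 1*(-21)) = -37*(21 + 21) = -37*42 = -1554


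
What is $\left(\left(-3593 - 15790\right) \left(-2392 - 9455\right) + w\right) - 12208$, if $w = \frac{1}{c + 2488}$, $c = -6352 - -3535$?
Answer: $\frac{75544385496}{329} \approx 2.2962 \cdot 10^{8}$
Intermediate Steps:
$c = -2817$ ($c = -6352 + 3535 = -2817$)
$w = - \frac{1}{329}$ ($w = \frac{1}{-2817 + 2488} = \frac{1}{-329} = - \frac{1}{329} \approx -0.0030395$)
$\left(\left(-3593 - 15790\right) \left(-2392 - 9455\right) + w\right) - 12208 = \left(\left(-3593 - 15790\right) \left(-2392 - 9455\right) - \frac{1}{329}\right) - 12208 = \left(\left(-19383\right) \left(-11847\right) - \frac{1}{329}\right) - 12208 = \left(229630401 - \frac{1}{329}\right) - 12208 = \frac{75548401928}{329} - 12208 = \frac{75544385496}{329}$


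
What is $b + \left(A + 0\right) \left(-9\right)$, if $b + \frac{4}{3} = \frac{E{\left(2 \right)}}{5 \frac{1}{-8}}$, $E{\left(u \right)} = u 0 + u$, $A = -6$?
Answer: $\frac{742}{15} \approx 49.467$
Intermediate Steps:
$E{\left(u \right)} = u$ ($E{\left(u \right)} = 0 + u = u$)
$b = - \frac{68}{15}$ ($b = - \frac{4}{3} + \frac{2}{5 \frac{1}{-8}} = - \frac{4}{3} + \frac{2}{5 \left(- \frac{1}{8}\right)} = - \frac{4}{3} + \frac{2}{- \frac{5}{8}} = - \frac{4}{3} + 2 \left(- \frac{8}{5}\right) = - \frac{4}{3} - \frac{16}{5} = - \frac{68}{15} \approx -4.5333$)
$b + \left(A + 0\right) \left(-9\right) = - \frac{68}{15} + \left(-6 + 0\right) \left(-9\right) = - \frac{68}{15} - -54 = - \frac{68}{15} + 54 = \frac{742}{15}$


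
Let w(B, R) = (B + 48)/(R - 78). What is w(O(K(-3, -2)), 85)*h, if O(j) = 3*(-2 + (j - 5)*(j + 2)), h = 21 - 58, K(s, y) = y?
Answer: -222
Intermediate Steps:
h = -37
O(j) = -6 + 3*(-5 + j)*(2 + j) (O(j) = 3*(-2 + (-5 + j)*(2 + j)) = -6 + 3*(-5 + j)*(2 + j))
w(B, R) = (48 + B)/(-78 + R)
w(O(K(-3, -2)), 85)*h = ((48 + (-36 - 9*(-2) + 3*(-2)²))/(-78 + 85))*(-37) = ((48 + (-36 + 18 + 3*4))/7)*(-37) = ((48 + (-36 + 18 + 12))/7)*(-37) = ((48 - 6)/7)*(-37) = ((⅐)*42)*(-37) = 6*(-37) = -222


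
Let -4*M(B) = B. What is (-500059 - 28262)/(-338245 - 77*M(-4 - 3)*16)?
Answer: 176107/113467 ≈ 1.5521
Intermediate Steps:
M(B) = -B/4
(-500059 - 28262)/(-338245 - 77*M(-4 - 3)*16) = (-500059 - 28262)/(-338245 - (-77)*(-4 - 3)/4*16) = -528321/(-338245 - (-77)*(-7)/4*16) = -528321/(-338245 - 77*7/4*16) = -528321/(-338245 - 539/4*16) = -528321/(-338245 - 2156) = -528321/(-340401) = -528321*(-1/340401) = 176107/113467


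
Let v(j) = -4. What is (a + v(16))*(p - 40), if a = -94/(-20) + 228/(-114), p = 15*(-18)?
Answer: 403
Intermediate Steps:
p = -270
a = 27/10 (a = -94*(-1/20) + 228*(-1/114) = 47/10 - 2 = 27/10 ≈ 2.7000)
(a + v(16))*(p - 40) = (27/10 - 4)*(-270 - 40) = -13/10*(-310) = 403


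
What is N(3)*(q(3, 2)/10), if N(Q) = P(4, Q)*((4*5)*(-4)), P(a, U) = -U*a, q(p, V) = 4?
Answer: 384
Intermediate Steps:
P(a, U) = -U*a
N(Q) = 320*Q (N(Q) = (-1*Q*4)*((4*5)*(-4)) = (-4*Q)*(20*(-4)) = -4*Q*(-80) = 320*Q)
N(3)*(q(3, 2)/10) = (320*3)*(4/10) = 960*(4*(⅒)) = 960*(⅖) = 384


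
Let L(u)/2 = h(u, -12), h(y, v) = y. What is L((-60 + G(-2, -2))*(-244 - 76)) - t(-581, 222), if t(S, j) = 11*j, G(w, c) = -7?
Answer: 40438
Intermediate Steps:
L(u) = 2*u
L((-60 + G(-2, -2))*(-244 - 76)) - t(-581, 222) = 2*((-60 - 7)*(-244 - 76)) - 11*222 = 2*(-67*(-320)) - 1*2442 = 2*21440 - 2442 = 42880 - 2442 = 40438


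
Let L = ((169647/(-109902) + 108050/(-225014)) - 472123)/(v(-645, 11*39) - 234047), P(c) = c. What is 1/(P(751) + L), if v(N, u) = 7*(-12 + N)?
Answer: 983598923852948/740628693548127015 ≈ 0.0013281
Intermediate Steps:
v(N, u) = -84 + 7*N
L = 1945901734563067/983598923852948 (L = ((169647/(-109902) + 108050/(-225014)) - 472123)/((-84 + 7*(-645)) - 234047) = ((169647*(-1/109902) + 108050*(-1/225014)) - 472123)/((-84 - 4515) - 234047) = ((-56549/36634 - 54025/112507) - 472123)/(-4599 - 234047) = (-8341310193/4121581438 - 472123)/(-238646) = -1945901734563067/4121581438*(-1/238646) = 1945901734563067/983598923852948 ≈ 1.9783)
1/(P(751) + L) = 1/(751 + 1945901734563067/983598923852948) = 1/(740628693548127015/983598923852948) = 983598923852948/740628693548127015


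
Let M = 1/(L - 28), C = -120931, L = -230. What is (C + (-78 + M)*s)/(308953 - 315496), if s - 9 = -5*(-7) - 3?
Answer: 32025323/1688094 ≈ 18.971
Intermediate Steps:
M = -1/258 (M = 1/(-230 - 28) = 1/(-258) = -1/258 ≈ -0.0038760)
s = 41 (s = 9 + (-5*(-7) - 3) = 9 + (35 - 3) = 9 + 32 = 41)
(C + (-78 + M)*s)/(308953 - 315496) = (-120931 + (-78 - 1/258)*41)/(308953 - 315496) = (-120931 - 20125/258*41)/(-6543) = (-120931 - 825125/258)*(-1/6543) = -32025323/258*(-1/6543) = 32025323/1688094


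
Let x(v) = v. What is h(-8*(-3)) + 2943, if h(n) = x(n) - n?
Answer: 2943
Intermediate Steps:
h(n) = 0 (h(n) = n - n = 0)
h(-8*(-3)) + 2943 = 0 + 2943 = 2943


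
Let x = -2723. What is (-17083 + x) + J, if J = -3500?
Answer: -23306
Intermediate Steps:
(-17083 + x) + J = (-17083 - 2723) - 3500 = -19806 - 3500 = -23306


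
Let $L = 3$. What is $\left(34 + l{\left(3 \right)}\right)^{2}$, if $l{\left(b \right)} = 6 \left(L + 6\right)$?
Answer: $7744$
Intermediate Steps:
$l{\left(b \right)} = 54$ ($l{\left(b \right)} = 6 \left(3 + 6\right) = 6 \cdot 9 = 54$)
$\left(34 + l{\left(3 \right)}\right)^{2} = \left(34 + 54\right)^{2} = 88^{2} = 7744$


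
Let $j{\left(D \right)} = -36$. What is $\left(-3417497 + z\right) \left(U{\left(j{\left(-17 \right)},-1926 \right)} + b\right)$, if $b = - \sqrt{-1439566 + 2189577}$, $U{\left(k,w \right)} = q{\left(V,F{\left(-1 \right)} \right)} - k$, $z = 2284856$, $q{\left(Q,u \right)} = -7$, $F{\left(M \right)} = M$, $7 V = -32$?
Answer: $-32846589 + 1132641 \sqrt{750011} \approx 9.4806 \cdot 10^{8}$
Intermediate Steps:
$V = - \frac{32}{7}$ ($V = \frac{1}{7} \left(-32\right) = - \frac{32}{7} \approx -4.5714$)
$U{\left(k,w \right)} = -7 - k$
$b = - \sqrt{750011} \approx -866.03$
$\left(-3417497 + z\right) \left(U{\left(j{\left(-17 \right)},-1926 \right)} + b\right) = \left(-3417497 + 2284856\right) \left(\left(-7 - -36\right) - \sqrt{750011}\right) = - 1132641 \left(\left(-7 + 36\right) - \sqrt{750011}\right) = - 1132641 \left(29 - \sqrt{750011}\right) = -32846589 + 1132641 \sqrt{750011}$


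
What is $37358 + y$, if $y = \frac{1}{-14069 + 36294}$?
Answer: $\frac{830281551}{22225} \approx 37358.0$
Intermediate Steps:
$y = \frac{1}{22225} \approx 4.4994 \cdot 10^{-5}$
$37358 + y = 37358 + \frac{1}{22225} = \frac{830281551}{22225}$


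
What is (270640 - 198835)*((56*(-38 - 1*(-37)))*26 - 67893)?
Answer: -4979604945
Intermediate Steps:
(270640 - 198835)*((56*(-38 - 1*(-37)))*26 - 67893) = 71805*((56*(-38 + 37))*26 - 67893) = 71805*((56*(-1))*26 - 67893) = 71805*(-56*26 - 67893) = 71805*(-1456 - 67893) = 71805*(-69349) = -4979604945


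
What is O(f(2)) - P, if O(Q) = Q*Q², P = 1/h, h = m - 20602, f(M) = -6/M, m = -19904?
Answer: -1093661/40506 ≈ -27.000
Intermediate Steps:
h = -40506 (h = -19904 - 20602 = -40506)
P = -1/40506 (P = 1/(-40506) = -1/40506 ≈ -2.4688e-5)
O(Q) = Q³
O(f(2)) - P = (-6/2)³ - 1*(-1/40506) = (-6*½)³ + 1/40506 = (-3)³ + 1/40506 = -27 + 1/40506 = -1093661/40506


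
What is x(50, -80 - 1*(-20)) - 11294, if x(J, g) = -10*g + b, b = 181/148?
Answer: -1582531/148 ≈ -10693.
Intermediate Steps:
b = 181/148 (b = 181*(1/148) = 181/148 ≈ 1.2230)
x(J, g) = 181/148 - 10*g (x(J, g) = -10*g + 181/148 = 181/148 - 10*g)
x(50, -80 - 1*(-20)) - 11294 = (181/148 - 10*(-80 - 1*(-20))) - 11294 = (181/148 - 10*(-80 + 20)) - 11294 = (181/148 - 10*(-60)) - 11294 = (181/148 + 600) - 11294 = 88981/148 - 11294 = -1582531/148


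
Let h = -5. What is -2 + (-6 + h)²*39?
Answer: 4717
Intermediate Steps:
-2 + (-6 + h)²*39 = -2 + (-6 - 5)²*39 = -2 + (-11)²*39 = -2 + 121*39 = -2 + 4719 = 4717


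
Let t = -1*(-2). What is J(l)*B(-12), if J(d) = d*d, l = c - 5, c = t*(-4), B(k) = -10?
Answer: -1690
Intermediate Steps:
t = 2
c = -8 (c = 2*(-4) = -8)
l = -13 (l = -8 - 5 = -13)
J(d) = d**2
J(l)*B(-12) = (-13)**2*(-10) = 169*(-10) = -1690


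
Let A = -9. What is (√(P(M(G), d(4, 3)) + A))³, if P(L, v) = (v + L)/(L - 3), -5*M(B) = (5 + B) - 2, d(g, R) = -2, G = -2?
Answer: -133*I*√133/64 ≈ -23.966*I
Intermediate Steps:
M(B) = -⅗ - B/5 (M(B) = -((5 + B) - 2)/5 = -(3 + B)/5 = -⅗ - B/5)
P(L, v) = (L + v)/(-3 + L)
(√(P(M(G), d(4, 3)) + A))³ = (√(((-⅗ - ⅕*(-2)) - 2)/(-3 + (-⅗ - ⅕*(-2))) - 9))³ = (√(((-⅗ + ⅖) - 2)/(-3 + (-⅗ + ⅖)) - 9))³ = (√((-⅕ - 2)/(-3 - ⅕) - 9))³ = (√(-11/5/(-16/5) - 9))³ = (√(-5/16*(-11/5) - 9))³ = (√(11/16 - 9))³ = (√(-133/16))³ = (I*√133/4)³ = -133*I*√133/64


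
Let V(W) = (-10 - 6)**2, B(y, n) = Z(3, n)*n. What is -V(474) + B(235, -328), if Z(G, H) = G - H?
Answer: -108824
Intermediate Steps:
B(y, n) = n*(3 - n) (B(y, n) = (3 - n)*n = n*(3 - n))
V(W) = 256 (V(W) = (-16)**2 = 256)
-V(474) + B(235, -328) = -1*256 - 328*(3 - 1*(-328)) = -256 - 328*(3 + 328) = -256 - 328*331 = -256 - 108568 = -108824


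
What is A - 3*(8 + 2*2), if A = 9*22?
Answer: 162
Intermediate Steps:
A = 198
A - 3*(8 + 2*2) = 198 - 3*(8 + 2*2) = 198 - 3*(8 + 4) = 198 - 3*12 = 198 - 1*36 = 198 - 36 = 162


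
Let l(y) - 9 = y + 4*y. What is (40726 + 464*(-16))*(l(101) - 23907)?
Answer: -779033686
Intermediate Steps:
l(y) = 9 + 5*y (l(y) = 9 + (y + 4*y) = 9 + 5*y)
(40726 + 464*(-16))*(l(101) - 23907) = (40726 + 464*(-16))*((9 + 5*101) - 23907) = (40726 - 7424)*((9 + 505) - 23907) = 33302*(514 - 23907) = 33302*(-23393) = -779033686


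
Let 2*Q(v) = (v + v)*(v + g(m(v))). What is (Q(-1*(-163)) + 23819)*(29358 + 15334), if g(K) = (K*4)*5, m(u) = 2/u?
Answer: 2253728176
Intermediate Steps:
g(K) = 20*K (g(K) = (4*K)*5 = 20*K)
Q(v) = v*(v + 40/v) (Q(v) = ((v + v)*(v + 20*(2/v)))/2 = ((2*v)*(v + 40/v))/2 = (2*v*(v + 40/v))/2 = v*(v + 40/v))
(Q(-1*(-163)) + 23819)*(29358 + 15334) = ((40 + (-1*(-163))²) + 23819)*(29358 + 15334) = ((40 + 163²) + 23819)*44692 = ((40 + 26569) + 23819)*44692 = (26609 + 23819)*44692 = 50428*44692 = 2253728176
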